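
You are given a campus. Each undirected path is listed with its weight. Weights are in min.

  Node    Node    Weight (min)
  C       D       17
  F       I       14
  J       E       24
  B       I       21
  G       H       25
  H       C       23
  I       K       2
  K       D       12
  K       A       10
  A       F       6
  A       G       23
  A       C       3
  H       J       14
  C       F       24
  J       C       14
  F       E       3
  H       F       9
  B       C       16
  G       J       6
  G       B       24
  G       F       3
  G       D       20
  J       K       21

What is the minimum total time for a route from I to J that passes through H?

37 min

Shortest I→H: I–F–H = 23
Shortest H→J: H–J = 14
Total via H: 23 + 14 = 37 min.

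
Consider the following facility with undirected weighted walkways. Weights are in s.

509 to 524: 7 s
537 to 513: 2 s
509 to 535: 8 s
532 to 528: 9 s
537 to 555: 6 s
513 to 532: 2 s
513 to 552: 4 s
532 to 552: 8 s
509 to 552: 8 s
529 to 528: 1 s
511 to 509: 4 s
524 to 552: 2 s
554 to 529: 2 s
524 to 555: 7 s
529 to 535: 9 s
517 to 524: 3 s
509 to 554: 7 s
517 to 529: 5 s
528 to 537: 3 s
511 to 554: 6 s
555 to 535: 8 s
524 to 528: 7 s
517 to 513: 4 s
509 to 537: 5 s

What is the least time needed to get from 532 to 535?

17 s

Candidate routes:
532–513–537–528–529–535: 2+2+3+1+9 = 17
532–513–537–555–535: 2+2+6+8 = 18
The minimum is 17 s via 532–513–537–528–529–535.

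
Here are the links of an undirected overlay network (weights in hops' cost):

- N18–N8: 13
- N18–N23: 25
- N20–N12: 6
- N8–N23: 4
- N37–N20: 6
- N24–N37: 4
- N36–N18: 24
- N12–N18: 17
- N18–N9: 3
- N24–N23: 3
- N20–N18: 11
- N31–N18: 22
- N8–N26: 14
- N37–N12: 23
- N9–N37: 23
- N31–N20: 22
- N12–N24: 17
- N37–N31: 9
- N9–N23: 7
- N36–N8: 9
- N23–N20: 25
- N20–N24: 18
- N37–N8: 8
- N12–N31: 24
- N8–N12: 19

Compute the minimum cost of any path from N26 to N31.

31 hops' cost

Candidate routes:
N26–N8–N18–N31: 14+13+22 = 49
N26–N8–N37–N31: 14+8+9 = 31
N26–N8–N23–N24–N37–N31: 14+4+3+4+9 = 34
Cheapest is N26–N8–N37–N31 at 31 hops' cost.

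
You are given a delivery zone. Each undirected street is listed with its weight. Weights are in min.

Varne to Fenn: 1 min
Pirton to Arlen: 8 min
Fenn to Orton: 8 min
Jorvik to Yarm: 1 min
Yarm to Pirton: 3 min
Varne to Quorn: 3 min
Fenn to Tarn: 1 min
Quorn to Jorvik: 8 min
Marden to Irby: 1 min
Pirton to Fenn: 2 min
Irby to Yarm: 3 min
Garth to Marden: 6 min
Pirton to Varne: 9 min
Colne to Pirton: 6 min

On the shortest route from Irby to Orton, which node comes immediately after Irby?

Candidate routes:
Irby → Yarm → Jorvik → Quorn → Varne → Fenn → Orton: 3+1+8+3+1+8 = 24
Irby → Yarm → Jorvik → Quorn → Varne → Pirton → Fenn → Orton: 3+1+8+3+9+2+8 = 34
Irby → Yarm → Pirton → Fenn → Orton: 3+3+2+8 = 16
Irby → Yarm → Pirton → Varne → Fenn → Orton: 3+3+9+1+8 = 24
The minimum is 16 min via Irby → Yarm → Pirton → Fenn → Orton.
So from Irby the first move is to Yarm.

Yarm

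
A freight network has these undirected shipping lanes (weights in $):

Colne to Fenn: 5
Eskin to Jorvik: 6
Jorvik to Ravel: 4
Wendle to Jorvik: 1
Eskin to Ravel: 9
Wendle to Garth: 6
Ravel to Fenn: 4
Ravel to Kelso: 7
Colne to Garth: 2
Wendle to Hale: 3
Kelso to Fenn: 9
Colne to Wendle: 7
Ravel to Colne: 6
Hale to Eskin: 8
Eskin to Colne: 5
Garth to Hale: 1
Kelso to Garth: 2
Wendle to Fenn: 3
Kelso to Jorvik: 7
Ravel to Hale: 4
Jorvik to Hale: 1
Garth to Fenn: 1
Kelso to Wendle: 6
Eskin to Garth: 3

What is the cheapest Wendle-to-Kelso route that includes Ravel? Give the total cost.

$12

Best Wendle to Ravel: Wendle → Jorvik → Ravel costing 5
Shortest Ravel→Kelso: Ravel → Kelso = 7
Total via Ravel: 5 + 7 = $12.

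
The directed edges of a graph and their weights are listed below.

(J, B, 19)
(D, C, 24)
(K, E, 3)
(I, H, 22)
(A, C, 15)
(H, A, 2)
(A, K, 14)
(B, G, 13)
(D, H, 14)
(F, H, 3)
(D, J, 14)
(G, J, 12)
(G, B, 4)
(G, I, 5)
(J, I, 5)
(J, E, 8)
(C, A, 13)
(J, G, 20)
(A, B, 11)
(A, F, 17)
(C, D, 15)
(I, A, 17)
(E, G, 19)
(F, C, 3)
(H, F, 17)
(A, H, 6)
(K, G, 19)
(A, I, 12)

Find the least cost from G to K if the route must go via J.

48

Shortest G→J: G–J = 12
Best J to K: J–I–A–K costing 36
Total via J: 12 + 36 = 48.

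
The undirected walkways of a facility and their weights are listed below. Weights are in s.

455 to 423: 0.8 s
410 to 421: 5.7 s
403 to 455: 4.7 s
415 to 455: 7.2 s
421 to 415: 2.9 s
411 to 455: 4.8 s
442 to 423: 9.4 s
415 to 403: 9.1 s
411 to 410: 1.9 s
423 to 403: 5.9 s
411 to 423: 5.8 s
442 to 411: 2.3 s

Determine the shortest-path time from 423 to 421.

Shortest distances from 423:
423: 0
455: 0.8  (via 423)
403: 5.5  (via 455)
411: 5.6  (via 455)
410: 7.5  (via 411)
442: 7.9  (via 411)
415: 8  (via 455)
421: 10.9  (via 415)
Shortest route: 423 → 455 → 415 → 421 = 10.9 s.

10.9 s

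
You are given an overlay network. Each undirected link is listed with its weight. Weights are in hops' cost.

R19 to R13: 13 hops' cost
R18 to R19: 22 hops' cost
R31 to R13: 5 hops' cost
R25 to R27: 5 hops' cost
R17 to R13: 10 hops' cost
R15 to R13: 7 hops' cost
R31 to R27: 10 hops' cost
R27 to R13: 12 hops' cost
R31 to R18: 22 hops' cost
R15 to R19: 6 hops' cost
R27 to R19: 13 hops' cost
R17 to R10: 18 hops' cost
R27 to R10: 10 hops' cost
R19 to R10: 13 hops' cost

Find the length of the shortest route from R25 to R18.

Running Dijkstra from R25:
R25: 0
R27: 5  (via R25)
R10: 15  (via R27)
R31: 15  (via R27)
R13: 17  (via R27)
R19: 18  (via R27)
R15: 24  (via R13)
R17: 27  (via R13)
R18: 37  (via R31)
Shortest route: R25–R27–R31–R18 = 37 hops' cost.

37 hops' cost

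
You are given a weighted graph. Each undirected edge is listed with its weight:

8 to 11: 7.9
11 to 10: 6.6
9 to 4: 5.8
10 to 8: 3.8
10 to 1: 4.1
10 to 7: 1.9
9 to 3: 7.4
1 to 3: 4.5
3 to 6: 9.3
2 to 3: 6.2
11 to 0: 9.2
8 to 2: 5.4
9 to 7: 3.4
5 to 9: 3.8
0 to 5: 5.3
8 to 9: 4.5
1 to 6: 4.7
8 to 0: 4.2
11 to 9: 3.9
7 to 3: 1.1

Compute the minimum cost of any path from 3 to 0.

11

Settle nodes by increasing distance from 3:
3: 0
7: 1.1  (via 3)
10: 3  (via 7)
1: 4.5  (via 3)
9: 4.5  (via 7)
2: 6.2  (via 3)
8: 6.8  (via 10)
5: 8.3  (via 9)
11: 8.4  (via 9)
6: 9.2  (via 1)
4: 10.3  (via 9)
0: 11  (via 8)
Shortest route: 3 → 7 → 10 → 8 → 0 = 11.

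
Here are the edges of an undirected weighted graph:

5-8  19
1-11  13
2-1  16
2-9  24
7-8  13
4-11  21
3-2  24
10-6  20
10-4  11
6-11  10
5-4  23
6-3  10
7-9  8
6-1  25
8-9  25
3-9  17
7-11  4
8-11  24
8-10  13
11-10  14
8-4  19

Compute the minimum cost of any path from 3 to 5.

56

Compare a few routes:
3 → 6 → 11 → 7 → 8 → 5: 10+10+4+13+19 = 56
3 → 9 → 7 → 8 → 5: 17+8+13+19 = 57
3 → 6 → 10 → 8 → 5: 10+20+13+19 = 62
3 → 9 → 8 → 5: 17+25+19 = 61
Cheapest is 3 → 6 → 11 → 7 → 8 → 5 at 56.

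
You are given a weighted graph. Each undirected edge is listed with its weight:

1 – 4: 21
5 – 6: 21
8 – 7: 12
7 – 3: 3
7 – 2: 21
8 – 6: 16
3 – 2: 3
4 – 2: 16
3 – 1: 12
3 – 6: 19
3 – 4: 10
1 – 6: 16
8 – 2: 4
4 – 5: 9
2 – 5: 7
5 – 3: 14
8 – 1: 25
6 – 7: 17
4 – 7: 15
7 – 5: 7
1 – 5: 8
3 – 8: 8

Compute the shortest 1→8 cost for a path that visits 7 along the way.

25

Best 1 to 7: 1–5–7 costing 15
Best 7 to 8: 7–3–2–8 costing 10
Total via 7: 15 + 10 = 25.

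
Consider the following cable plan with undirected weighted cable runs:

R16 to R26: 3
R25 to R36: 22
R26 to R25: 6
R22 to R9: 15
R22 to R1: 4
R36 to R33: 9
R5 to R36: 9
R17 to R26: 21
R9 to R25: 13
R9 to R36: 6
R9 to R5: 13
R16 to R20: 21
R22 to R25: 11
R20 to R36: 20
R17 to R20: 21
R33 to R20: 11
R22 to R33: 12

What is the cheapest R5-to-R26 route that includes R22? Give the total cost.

Shortest R5→R22: R5 → R9 → R22 = 28
Best R22 to R26: R22 → R25 → R26 costing 17
Total via R22: 28 + 17 = 45.

45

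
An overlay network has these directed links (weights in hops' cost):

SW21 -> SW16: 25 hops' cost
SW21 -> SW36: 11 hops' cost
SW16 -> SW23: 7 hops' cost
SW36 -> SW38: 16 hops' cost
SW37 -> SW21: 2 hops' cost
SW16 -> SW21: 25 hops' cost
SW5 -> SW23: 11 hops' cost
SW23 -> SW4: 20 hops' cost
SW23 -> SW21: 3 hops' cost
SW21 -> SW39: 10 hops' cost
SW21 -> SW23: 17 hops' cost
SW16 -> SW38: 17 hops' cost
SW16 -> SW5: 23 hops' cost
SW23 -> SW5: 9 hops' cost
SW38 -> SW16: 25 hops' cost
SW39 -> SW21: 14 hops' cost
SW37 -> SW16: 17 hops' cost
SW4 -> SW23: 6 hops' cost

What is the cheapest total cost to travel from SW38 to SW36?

Settle nodes by increasing distance from SW38:
SW38: 0
SW16: 25  (via SW38)
SW23: 32  (via SW16)
SW21: 35  (via SW23)
SW5: 41  (via SW23)
SW39: 45  (via SW21)
SW36: 46  (via SW21)
Shortest route: SW38 → SW16 → SW23 → SW21 → SW36 = 46 hops' cost.

46 hops' cost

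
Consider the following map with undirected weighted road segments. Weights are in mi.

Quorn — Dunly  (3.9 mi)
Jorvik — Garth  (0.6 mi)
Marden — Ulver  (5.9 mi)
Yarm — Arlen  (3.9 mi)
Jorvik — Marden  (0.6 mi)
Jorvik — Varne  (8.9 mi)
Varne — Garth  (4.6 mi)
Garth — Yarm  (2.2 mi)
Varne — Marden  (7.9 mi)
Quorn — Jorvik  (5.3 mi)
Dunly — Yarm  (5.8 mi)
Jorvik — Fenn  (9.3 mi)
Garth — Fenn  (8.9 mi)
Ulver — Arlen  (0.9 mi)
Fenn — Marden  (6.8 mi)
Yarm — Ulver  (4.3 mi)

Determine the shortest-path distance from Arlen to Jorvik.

6.7 mi

Running Dijkstra from Arlen:
Arlen: 0
Ulver: 0.9  (via Arlen)
Yarm: 3.9  (via Arlen)
Garth: 6.1  (via Yarm)
Jorvik: 6.7  (via Garth)
Shortest route: Arlen–Yarm–Garth–Jorvik = 6.7 mi.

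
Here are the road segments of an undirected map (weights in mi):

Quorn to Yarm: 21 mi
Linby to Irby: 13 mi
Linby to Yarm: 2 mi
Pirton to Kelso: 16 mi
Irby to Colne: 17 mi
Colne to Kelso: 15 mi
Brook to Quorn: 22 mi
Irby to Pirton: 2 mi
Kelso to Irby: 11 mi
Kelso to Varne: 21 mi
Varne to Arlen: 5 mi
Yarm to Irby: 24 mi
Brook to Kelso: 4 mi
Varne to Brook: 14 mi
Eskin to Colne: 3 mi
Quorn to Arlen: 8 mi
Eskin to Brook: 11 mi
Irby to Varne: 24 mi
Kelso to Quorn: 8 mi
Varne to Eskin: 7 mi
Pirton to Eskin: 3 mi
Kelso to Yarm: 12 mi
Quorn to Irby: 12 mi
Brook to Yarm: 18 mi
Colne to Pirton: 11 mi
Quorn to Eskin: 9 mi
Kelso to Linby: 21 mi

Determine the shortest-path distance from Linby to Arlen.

30 mi

Enumerating some paths:
Linby–Irby–Quorn–Arlen: 13+12+8 = 33
Linby–Yarm–Quorn–Arlen: 2+21+8 = 31
Linby–Irby–Pirton–Eskin–Quorn–Arlen: 13+2+3+9+8 = 35
Linby–Yarm–Kelso–Quorn–Arlen: 2+12+8+8 = 30
The minimum is 30 mi via Linby–Yarm–Kelso–Quorn–Arlen.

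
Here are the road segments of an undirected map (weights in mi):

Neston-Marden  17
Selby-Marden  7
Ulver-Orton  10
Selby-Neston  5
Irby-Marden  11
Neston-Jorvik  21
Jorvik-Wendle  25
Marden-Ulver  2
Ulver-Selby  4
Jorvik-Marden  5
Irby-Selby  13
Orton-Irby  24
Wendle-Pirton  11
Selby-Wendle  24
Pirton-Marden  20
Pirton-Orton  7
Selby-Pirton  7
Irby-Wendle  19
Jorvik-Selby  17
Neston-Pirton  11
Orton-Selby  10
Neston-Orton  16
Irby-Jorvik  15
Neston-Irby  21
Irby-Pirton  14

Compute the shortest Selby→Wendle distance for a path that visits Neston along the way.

Best Selby to Neston: Selby → Neston costing 5
Shortest Neston→Wendle: Neston → Pirton → Wendle = 22
Total via Neston: 5 + 22 = 27 mi.

27 mi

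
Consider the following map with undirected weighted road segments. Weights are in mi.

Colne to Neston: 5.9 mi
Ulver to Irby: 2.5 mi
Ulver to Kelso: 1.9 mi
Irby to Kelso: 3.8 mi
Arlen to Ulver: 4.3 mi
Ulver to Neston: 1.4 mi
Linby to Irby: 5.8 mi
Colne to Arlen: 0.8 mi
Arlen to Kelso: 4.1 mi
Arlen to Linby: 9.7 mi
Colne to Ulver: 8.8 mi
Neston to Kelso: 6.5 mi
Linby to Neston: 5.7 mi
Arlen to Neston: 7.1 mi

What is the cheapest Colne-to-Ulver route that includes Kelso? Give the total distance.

Shortest Colne→Kelso: Colne → Arlen → Kelso = 4.9
Shortest Kelso→Ulver: Kelso → Ulver = 1.9
Total via Kelso: 4.9 + 1.9 = 6.8 mi.

6.8 mi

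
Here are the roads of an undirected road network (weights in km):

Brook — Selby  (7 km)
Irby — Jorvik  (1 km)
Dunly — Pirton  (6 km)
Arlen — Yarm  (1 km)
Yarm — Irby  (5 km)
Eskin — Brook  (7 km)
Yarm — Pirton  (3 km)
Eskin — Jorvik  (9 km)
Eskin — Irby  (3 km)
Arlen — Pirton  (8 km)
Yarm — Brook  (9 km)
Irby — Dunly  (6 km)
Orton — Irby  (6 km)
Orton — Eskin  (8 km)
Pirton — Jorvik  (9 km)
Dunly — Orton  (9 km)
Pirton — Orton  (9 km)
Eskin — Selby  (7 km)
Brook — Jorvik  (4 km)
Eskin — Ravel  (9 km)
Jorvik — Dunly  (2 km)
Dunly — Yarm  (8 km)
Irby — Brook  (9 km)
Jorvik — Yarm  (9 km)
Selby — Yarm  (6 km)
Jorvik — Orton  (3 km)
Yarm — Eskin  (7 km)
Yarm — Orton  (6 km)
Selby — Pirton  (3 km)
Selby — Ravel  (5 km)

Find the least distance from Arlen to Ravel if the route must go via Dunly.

Best Arlen to Dunly: Arlen → Yarm → Dunly costing 9
Shortest Dunly→Ravel: Dunly → Pirton → Selby → Ravel = 14
Total via Dunly: 9 + 14 = 23 km.

23 km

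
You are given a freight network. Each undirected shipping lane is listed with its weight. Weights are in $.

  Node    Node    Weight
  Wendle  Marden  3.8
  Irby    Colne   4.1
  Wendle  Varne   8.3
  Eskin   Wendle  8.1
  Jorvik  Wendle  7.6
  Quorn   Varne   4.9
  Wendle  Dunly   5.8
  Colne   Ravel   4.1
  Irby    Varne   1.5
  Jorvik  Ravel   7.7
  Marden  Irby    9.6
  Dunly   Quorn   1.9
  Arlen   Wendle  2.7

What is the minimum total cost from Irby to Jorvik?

$15.9

Shortest distances from Irby:
Irby: 0
Varne: 1.5  (via Irby)
Colne: 4.1  (via Irby)
Quorn: 6.4  (via Varne)
Ravel: 8.2  (via Colne)
Dunly: 8.3  (via Quorn)
Marden: 9.6  (via Irby)
Wendle: 9.8  (via Varne)
Arlen: 12.5  (via Wendle)
Jorvik: 15.9  (via Ravel)
Shortest route: Irby → Colne → Ravel → Jorvik = $15.9.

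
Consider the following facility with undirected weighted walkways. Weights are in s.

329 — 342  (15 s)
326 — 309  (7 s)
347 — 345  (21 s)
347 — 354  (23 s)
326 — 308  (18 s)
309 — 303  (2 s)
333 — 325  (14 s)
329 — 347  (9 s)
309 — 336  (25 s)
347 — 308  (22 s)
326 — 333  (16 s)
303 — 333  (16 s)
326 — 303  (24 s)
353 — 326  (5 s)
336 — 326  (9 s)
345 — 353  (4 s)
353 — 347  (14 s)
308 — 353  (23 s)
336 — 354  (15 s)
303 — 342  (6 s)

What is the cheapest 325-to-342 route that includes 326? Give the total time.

45 s

Shortest 325→326: 325–333–326 = 30
Shortest 326→342: 326–309–303–342 = 15
Total via 326: 30 + 15 = 45 s.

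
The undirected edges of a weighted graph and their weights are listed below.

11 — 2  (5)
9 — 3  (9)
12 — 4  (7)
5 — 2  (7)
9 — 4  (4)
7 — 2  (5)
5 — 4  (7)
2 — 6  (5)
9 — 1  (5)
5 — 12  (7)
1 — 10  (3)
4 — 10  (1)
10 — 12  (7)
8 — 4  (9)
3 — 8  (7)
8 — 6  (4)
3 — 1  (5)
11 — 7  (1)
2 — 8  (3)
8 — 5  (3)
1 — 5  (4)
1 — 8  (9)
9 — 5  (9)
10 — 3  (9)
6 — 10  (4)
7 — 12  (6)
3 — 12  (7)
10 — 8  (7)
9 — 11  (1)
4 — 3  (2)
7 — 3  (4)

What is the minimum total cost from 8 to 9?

Candidate routes:
8 - 2 - 11 - 9: 3+5+1 = 9
8 - 5 - 1 - 9: 3+4+5 = 12
8 - 5 - 9: 3+9 = 12
8 - 2 - 7 - 11 - 9: 3+5+1+1 = 10
The minimum is 9 via 8 - 2 - 11 - 9.

9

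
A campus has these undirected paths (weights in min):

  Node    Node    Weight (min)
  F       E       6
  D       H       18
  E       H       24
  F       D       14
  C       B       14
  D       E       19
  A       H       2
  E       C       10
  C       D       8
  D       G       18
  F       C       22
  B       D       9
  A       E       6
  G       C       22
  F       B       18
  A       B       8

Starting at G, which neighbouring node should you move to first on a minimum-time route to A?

Candidate routes:
G → D → B → A: 18+9+8 = 35
G → D → H → A: 18+18+2 = 38
The minimum is 35 min via G → D → B → A.
So from G the first move is to D.

D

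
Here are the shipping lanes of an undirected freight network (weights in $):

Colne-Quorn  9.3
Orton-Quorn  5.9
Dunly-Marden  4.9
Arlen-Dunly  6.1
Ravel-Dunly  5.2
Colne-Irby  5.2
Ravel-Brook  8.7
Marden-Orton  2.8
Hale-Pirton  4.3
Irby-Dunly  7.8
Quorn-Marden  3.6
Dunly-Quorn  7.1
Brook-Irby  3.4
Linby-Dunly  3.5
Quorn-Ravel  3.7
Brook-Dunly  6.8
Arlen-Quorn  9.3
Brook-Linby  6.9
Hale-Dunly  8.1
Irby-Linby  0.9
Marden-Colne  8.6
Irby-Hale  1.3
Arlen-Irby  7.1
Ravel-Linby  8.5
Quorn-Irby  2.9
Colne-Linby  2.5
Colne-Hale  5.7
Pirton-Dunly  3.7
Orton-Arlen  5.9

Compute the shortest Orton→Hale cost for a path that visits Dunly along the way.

$13.4

Best Orton to Dunly: Orton → Marden → Dunly costing 7.7
Best Dunly to Hale: Dunly → Linby → Irby → Hale costing 5.7
Total via Dunly: 7.7 + 5.7 = $13.4.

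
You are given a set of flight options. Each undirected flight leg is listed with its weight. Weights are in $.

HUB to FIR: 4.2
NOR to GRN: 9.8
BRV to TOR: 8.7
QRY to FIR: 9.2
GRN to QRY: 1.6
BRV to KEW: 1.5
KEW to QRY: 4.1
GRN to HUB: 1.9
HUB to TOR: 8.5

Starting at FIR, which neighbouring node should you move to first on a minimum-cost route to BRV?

HUB

Compare a few routes:
FIR - QRY - KEW - BRV: 9.2+4.1+1.5 = 14.8
FIR - QRY - GRN - HUB - TOR - BRV: 9.2+1.6+1.9+8.5+8.7 = 29.9
FIR - HUB - GRN - QRY - KEW - BRV: 4.2+1.9+1.6+4.1+1.5 = 13.3
FIR - HUB - TOR - BRV: 4.2+8.5+8.7 = 21.4
The minimum is $13.3 via FIR - HUB - GRN - QRY - KEW - BRV.
So from FIR the first move is to HUB.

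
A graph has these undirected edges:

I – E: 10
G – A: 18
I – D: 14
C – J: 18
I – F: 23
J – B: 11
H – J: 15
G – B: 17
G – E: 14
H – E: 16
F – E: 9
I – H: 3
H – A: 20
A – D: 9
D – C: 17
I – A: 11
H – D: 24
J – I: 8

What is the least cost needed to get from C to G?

44

Compare a few routes:
C–D–A–G: 17+9+18 = 44
C–J–B–G: 18+11+17 = 46
The minimum is 44 via C–D–A–G.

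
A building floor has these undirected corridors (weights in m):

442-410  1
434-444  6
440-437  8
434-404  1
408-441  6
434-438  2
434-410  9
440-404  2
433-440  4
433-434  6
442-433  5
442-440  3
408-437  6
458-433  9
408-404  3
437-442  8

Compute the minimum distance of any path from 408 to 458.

Running Dijkstra from 408:
408: 0
404: 3  (via 408)
434: 4  (via 404)
440: 5  (via 404)
441: 6  (via 408)
438: 6  (via 434)
437: 6  (via 408)
442: 8  (via 440)
433: 9  (via 440)
410: 9  (via 442)
444: 10  (via 434)
458: 18  (via 433)
Shortest route: 408–404–440–433–458 = 18 m.

18 m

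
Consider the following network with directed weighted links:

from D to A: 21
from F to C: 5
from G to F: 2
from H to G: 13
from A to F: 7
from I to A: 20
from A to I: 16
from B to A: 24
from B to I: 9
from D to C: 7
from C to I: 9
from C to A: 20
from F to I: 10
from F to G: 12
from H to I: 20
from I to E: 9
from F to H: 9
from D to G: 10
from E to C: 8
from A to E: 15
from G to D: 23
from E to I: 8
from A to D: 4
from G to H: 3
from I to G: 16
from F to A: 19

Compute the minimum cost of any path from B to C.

26

Candidate routes:
B–I–G–F–C: 9+16+2+5 = 32
B–I–E–C: 9+9+8 = 26
The minimum is 26 via B–I–E–C.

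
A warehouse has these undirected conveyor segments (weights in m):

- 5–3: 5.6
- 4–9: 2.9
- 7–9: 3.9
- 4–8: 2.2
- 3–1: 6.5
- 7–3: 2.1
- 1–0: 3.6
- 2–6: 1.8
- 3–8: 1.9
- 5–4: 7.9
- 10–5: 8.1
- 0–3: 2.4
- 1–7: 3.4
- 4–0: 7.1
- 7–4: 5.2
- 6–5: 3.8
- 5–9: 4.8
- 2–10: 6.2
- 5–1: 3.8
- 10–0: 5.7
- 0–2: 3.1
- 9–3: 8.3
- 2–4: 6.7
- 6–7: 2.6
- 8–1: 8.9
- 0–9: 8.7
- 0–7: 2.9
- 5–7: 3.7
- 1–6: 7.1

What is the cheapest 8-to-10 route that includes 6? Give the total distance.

Best 8 to 6: 8 → 3 → 7 → 6 costing 6.6
Best 6 to 10: 6 → 2 → 10 costing 8
Total via 6: 6.6 + 8 = 14.6 m.

14.6 m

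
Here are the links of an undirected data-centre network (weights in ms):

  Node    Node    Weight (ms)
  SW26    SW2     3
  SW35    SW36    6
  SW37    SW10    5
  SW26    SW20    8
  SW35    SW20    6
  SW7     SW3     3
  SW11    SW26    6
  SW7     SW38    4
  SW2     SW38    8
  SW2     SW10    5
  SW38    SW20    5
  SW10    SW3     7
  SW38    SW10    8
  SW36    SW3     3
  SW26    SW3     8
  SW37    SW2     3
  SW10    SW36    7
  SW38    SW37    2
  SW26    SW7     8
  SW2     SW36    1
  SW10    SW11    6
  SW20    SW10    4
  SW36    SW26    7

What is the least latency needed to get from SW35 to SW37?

Compare a few routes:
SW35–SW36–SW2–SW37: 6+1+3 = 10
SW35–SW20–SW10–SW37: 6+4+5 = 15
SW35–SW20–SW38–SW37: 6+5+2 = 13
SW35–SW36–SW2–SW10–SW37: 6+1+5+5 = 17
The minimum is 10 ms via SW35–SW36–SW2–SW37.

10 ms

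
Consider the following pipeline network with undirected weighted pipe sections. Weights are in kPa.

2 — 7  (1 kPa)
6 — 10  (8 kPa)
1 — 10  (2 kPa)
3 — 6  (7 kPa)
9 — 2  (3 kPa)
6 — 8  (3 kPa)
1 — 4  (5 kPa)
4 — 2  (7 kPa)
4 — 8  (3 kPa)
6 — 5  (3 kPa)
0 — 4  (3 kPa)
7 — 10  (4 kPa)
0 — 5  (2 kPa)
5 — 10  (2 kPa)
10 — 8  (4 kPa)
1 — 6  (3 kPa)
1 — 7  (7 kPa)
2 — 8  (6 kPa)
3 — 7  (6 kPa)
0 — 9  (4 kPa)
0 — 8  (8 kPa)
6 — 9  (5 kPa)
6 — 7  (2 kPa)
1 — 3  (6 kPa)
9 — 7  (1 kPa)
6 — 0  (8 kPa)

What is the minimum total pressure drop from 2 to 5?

6 kPa

Shortest distances from 2:
2: 0
7: 1  (via 2)
9: 2  (via 7)
6: 3  (via 7)
10: 5  (via 7)
0: 6  (via 9)
1: 6  (via 6)
5: 6  (via 6)
Shortest route: 2–7–6–5 = 6 kPa.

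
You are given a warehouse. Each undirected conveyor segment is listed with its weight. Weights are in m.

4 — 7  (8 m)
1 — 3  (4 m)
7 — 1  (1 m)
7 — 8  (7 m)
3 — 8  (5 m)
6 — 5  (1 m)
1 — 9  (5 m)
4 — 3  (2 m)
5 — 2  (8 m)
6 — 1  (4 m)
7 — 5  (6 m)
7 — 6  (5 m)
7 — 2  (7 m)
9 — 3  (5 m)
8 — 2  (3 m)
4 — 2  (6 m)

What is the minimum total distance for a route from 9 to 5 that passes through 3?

14 m

Best 9 to 3: 9 → 3 costing 5
Best 3 to 5: 3 → 1 → 6 → 5 costing 9
Total via 3: 5 + 9 = 14 m.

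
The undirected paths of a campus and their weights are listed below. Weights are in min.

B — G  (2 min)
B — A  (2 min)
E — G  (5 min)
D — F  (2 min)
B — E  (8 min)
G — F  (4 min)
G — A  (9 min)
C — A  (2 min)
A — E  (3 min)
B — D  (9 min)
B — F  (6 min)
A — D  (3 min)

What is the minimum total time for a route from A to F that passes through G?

8 min

Shortest A→G: A → B → G = 4
Best G to F: G → F costing 4
Total via G: 4 + 4 = 8 min.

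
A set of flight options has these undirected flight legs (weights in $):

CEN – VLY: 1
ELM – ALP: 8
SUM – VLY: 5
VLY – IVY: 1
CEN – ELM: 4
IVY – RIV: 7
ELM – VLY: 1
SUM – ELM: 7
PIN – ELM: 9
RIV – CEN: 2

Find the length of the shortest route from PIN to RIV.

Compare a few routes:
PIN - ELM - CEN - RIV: 9+4+2 = 15
PIN - ELM - VLY - IVY - RIV: 9+1+1+7 = 18
PIN - ELM - VLY - CEN - RIV: 9+1+1+2 = 13
Cheapest is PIN - ELM - VLY - CEN - RIV at $13.

$13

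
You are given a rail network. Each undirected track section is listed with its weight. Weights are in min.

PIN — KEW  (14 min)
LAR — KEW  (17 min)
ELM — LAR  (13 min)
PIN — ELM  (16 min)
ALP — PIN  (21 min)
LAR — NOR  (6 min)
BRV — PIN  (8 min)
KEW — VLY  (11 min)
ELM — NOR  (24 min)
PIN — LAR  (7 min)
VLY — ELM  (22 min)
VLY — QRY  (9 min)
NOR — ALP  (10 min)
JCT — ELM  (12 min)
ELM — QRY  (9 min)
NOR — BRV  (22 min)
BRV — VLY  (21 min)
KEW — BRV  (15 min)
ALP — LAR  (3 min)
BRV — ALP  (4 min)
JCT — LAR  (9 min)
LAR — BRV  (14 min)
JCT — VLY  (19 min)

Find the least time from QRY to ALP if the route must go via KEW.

39 min

Best QRY to KEW: QRY → VLY → KEW costing 20
Shortest KEW→ALP: KEW → BRV → ALP = 19
Total via KEW: 20 + 19 = 39 min.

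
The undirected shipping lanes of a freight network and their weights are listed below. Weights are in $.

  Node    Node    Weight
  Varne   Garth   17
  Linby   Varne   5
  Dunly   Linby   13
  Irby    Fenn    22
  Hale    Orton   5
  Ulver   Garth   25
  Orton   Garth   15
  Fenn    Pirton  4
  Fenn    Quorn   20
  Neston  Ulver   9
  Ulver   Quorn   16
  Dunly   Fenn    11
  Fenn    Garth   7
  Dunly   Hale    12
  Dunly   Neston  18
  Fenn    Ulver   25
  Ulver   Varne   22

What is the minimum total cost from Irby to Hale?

$45

Shortest distances from Irby:
Irby: 0
Fenn: 22  (via Irby)
Pirton: 26  (via Fenn)
Garth: 29  (via Fenn)
Dunly: 33  (via Fenn)
Quorn: 42  (via Fenn)
Orton: 44  (via Garth)
Hale: 45  (via Dunly)
Shortest route: Irby → Fenn → Dunly → Hale = $45.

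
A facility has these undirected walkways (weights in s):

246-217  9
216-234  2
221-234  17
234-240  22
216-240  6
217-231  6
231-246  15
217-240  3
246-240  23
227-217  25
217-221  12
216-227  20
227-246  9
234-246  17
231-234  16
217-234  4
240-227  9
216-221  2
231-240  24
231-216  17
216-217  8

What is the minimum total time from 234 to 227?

16 s

Enumerating some paths:
234 → 217 → 246 → 227: 4+9+9 = 22
234 → 217 → 240 → 227: 4+3+9 = 16
234 → 216 → 227: 2+20 = 22
234 → 216 → 240 → 227: 2+6+9 = 17
Cheapest is 234 → 217 → 240 → 227 at 16 s.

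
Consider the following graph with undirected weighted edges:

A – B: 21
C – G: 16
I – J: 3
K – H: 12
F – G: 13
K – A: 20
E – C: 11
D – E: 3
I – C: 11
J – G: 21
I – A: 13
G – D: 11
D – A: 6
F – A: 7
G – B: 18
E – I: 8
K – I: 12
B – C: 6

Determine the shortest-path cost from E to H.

Running Dijkstra from E:
E: 0
D: 3  (via E)
I: 8  (via E)
A: 9  (via D)
C: 11  (via E)
J: 11  (via I)
G: 14  (via D)
F: 16  (via A)
B: 17  (via C)
K: 20  (via I)
H: 32  (via K)
Shortest route: E–I–K–H = 32.

32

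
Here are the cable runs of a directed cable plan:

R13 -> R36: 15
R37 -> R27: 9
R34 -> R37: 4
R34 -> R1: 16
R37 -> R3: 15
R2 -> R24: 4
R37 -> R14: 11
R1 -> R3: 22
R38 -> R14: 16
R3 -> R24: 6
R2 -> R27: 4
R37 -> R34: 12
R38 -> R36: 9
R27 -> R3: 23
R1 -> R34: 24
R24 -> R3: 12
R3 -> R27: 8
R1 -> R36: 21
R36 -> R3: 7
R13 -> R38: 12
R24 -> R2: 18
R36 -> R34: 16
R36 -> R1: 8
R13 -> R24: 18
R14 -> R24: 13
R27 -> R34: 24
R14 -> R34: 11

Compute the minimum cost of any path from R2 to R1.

44

Compare a few routes:
R2 - R24 - R3 - R27 - R34 - R1: 4+12+8+24+16 = 64
R2 - R27 - R34 - R1: 4+24+16 = 44
Cheapest is R2 - R27 - R34 - R1 at 44.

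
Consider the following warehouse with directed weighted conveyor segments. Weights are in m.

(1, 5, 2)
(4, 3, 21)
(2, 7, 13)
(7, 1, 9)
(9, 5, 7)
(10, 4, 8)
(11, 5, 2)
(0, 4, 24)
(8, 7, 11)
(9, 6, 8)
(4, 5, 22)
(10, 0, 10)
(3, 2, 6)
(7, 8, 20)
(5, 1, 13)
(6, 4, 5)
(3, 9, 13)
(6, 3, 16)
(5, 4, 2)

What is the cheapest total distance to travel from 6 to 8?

Compare a few routes:
6–4–3–2–7–8: 5+21+6+13+20 = 65
6–3–2–7–8: 16+6+13+20 = 55
The minimum is 55 m via 6–3–2–7–8.

55 m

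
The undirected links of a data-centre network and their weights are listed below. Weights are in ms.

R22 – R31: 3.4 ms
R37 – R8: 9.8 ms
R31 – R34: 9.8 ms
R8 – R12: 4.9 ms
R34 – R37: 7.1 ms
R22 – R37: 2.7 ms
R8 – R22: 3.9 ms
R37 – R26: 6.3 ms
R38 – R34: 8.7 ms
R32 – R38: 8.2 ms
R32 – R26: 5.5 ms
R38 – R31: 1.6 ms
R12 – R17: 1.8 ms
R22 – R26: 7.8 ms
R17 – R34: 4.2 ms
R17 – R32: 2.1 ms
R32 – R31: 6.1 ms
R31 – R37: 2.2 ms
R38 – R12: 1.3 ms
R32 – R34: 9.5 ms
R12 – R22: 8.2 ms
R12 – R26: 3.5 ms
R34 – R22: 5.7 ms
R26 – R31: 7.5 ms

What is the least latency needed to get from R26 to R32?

5.5 ms

Enumerating some paths:
R26 → R12 → R17 → R32: 3.5+1.8+2.1 = 7.4
R26 → R32: 5.5 = 5.5
The minimum is 5.5 ms via R26 → R32.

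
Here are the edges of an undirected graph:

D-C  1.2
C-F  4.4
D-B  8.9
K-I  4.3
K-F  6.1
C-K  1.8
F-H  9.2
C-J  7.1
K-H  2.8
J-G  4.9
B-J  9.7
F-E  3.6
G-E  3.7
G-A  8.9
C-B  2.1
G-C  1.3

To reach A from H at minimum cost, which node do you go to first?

K

Enumerating some paths:
H → K → C → G → A: 2.8+1.8+1.3+8.9 = 14.8
H → K → F → C → G → A: 2.8+6.1+4.4+1.3+8.9 = 23.5
Cheapest is H → K → C → G → A at 14.8.
So from H the first move is to K.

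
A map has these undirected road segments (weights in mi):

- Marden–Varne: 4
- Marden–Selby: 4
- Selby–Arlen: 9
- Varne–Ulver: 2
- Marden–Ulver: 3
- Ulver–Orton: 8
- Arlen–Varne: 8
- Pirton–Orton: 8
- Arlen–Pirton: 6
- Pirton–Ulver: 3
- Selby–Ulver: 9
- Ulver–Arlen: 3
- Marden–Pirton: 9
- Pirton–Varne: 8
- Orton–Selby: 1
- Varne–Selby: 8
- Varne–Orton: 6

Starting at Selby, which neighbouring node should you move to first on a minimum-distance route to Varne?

Orton

Enumerating some paths:
Selby → Orton → Varne: 1+6 = 7
Selby → Marden → Varne: 4+4 = 8
Selby → Varne: 8 = 8
Cheapest is Selby → Orton → Varne at 7 mi.
So from Selby the first move is to Orton.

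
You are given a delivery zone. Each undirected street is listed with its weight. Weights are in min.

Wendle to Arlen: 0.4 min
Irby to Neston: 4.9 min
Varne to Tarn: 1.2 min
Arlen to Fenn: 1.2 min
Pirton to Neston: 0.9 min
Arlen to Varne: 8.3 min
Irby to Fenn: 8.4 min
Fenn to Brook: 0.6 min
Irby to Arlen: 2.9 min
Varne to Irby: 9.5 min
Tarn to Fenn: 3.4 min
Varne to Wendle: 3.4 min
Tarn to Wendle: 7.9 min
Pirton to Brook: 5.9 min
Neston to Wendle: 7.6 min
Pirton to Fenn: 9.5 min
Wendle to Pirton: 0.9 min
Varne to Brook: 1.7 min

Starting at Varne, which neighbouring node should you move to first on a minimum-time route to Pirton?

Wendle

Candidate routes:
Varne–Tarn–Fenn–Arlen–Wendle–Pirton: 1.2+3.4+1.2+0.4+0.9 = 7.1
Varne–Brook–Pirton: 1.7+5.9 = 7.6
Varne–Brook–Fenn–Arlen–Wendle–Pirton: 1.7+0.6+1.2+0.4+0.9 = 4.8
Varne–Wendle–Pirton: 3.4+0.9 = 4.3
Cheapest is Varne–Wendle–Pirton at 4.3 min.
So from Varne the first move is to Wendle.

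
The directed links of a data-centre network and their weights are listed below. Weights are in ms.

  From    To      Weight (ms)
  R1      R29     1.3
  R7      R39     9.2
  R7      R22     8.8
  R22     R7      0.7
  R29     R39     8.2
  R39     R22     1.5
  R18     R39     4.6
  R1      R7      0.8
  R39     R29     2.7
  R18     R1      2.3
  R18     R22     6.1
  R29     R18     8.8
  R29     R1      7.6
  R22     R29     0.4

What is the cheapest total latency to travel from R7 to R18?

Shortest distances from R7:
R7: 0
R22: 8.8  (via R7)
R29: 9.2  (via R22)
R39: 9.2  (via R7)
R1: 16.8  (via R29)
R18: 18  (via R29)
Shortest route: R7–R22–R29–R18 = 18 ms.

18 ms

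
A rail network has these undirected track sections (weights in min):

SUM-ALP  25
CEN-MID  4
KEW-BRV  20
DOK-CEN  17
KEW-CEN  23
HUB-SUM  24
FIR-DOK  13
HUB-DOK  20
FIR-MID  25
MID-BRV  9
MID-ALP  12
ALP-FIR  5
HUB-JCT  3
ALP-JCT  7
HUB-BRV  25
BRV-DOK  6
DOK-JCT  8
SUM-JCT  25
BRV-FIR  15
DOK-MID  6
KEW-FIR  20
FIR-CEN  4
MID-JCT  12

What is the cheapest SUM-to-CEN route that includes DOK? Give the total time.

43 min

Best SUM to DOK: SUM → JCT → DOK costing 33
Best DOK to CEN: DOK → MID → CEN costing 10
Total via DOK: 33 + 10 = 43 min.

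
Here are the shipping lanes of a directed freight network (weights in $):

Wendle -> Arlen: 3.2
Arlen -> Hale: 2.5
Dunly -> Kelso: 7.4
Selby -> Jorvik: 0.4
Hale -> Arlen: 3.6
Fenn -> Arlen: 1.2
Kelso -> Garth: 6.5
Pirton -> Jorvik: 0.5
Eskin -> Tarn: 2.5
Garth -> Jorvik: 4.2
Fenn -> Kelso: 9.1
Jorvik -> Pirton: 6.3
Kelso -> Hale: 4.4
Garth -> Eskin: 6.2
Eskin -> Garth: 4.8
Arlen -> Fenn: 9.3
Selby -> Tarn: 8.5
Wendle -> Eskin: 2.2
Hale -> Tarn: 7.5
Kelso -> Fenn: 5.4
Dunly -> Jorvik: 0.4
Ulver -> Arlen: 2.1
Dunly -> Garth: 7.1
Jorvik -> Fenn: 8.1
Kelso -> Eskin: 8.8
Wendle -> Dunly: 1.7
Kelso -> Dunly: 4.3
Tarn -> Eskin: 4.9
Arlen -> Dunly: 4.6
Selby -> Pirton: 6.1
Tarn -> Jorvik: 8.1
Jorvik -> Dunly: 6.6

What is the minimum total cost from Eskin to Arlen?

$18.3

Enumerating some paths:
Eskin–Garth–Jorvik–Dunly–Kelso–Hale–Arlen: 4.8+4.2+6.6+7.4+4.4+3.6 = 31
Eskin–Tarn–Jorvik–Fenn–Arlen: 2.5+8.1+8.1+1.2 = 19.9
Eskin–Garth–Jorvik–Fenn–Arlen: 4.8+4.2+8.1+1.2 = 18.3
Eskin–Garth–Jorvik–Dunly–Kelso–Fenn–Arlen: 4.8+4.2+6.6+7.4+5.4+1.2 = 29.6
Cheapest is Eskin–Garth–Jorvik–Fenn–Arlen at $18.3.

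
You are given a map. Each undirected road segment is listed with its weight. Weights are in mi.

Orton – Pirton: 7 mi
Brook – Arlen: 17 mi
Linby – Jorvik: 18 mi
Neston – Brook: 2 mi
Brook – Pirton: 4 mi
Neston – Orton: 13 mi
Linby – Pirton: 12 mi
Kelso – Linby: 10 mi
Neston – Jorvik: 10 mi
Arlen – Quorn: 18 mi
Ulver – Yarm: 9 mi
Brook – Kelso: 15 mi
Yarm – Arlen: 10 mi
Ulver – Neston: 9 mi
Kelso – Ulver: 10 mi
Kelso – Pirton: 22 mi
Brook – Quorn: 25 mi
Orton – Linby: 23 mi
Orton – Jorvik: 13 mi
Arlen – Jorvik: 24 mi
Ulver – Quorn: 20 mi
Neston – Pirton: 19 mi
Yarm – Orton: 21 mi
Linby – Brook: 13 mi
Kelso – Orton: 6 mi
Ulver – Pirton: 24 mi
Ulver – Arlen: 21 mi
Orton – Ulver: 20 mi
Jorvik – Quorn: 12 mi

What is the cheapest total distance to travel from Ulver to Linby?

20 mi

Running Dijkstra from Ulver:
Ulver: 0
Yarm: 9  (via Ulver)
Neston: 9  (via Ulver)
Kelso: 10  (via Ulver)
Brook: 11  (via Neston)
Pirton: 15  (via Brook)
Orton: 16  (via Kelso)
Jorvik: 19  (via Neston)
Arlen: 19  (via Yarm)
Quorn: 20  (via Ulver)
Linby: 20  (via Kelso)
Shortest route: Ulver–Kelso–Linby = 20 mi.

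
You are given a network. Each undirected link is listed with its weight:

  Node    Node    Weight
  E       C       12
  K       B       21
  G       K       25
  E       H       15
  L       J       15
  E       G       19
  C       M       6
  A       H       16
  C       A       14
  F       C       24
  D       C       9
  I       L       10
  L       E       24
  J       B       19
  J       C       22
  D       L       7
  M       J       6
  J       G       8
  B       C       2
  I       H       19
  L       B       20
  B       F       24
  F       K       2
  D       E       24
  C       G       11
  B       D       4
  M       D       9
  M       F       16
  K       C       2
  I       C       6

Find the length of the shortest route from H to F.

Shortest distances from H:
H: 0
E: 15  (via H)
A: 16  (via H)
I: 19  (via H)
C: 25  (via I)
B: 27  (via C)
K: 27  (via C)
F: 29  (via K)
Shortest route: H–I–C–K–F = 29.

29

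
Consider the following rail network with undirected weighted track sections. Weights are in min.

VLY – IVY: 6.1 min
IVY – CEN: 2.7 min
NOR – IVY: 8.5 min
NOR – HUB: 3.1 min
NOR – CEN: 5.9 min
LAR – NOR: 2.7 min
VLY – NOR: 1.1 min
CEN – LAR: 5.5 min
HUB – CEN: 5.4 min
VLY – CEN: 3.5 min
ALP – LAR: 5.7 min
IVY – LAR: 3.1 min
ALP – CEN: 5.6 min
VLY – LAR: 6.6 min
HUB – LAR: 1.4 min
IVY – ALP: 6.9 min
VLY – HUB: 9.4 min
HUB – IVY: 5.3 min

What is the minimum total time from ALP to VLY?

9.1 min

Running Dijkstra from ALP:
ALP: 0
CEN: 5.6  (via ALP)
LAR: 5.7  (via ALP)
IVY: 6.9  (via ALP)
HUB: 7.1  (via LAR)
NOR: 8.4  (via LAR)
VLY: 9.1  (via CEN)
Shortest route: ALP–CEN–VLY = 9.1 min.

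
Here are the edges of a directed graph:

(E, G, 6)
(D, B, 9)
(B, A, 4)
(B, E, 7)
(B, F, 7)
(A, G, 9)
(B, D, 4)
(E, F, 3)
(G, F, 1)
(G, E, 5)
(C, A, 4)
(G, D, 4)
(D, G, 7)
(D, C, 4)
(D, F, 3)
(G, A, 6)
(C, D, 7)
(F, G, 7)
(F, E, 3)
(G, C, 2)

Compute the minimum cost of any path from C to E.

13

Compare a few routes:
C - D - F - E: 7+3+3 = 13
C - A - G - F - E: 4+9+1+3 = 17
Cheapest is C - D - F - E at 13.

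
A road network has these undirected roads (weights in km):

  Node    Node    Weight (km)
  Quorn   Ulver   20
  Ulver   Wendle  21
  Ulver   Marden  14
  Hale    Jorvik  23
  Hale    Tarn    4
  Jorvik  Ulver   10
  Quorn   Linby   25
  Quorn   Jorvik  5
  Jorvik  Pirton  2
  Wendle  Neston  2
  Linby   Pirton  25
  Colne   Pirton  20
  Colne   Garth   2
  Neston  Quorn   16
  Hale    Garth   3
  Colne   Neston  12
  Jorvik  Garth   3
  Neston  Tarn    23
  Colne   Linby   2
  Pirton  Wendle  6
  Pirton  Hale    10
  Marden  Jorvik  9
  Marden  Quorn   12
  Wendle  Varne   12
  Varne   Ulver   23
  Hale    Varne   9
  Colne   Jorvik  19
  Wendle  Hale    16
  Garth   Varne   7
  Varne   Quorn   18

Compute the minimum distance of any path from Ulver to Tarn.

Settle nodes by increasing distance from Ulver:
Ulver: 0
Jorvik: 10  (via Ulver)
Pirton: 12  (via Jorvik)
Garth: 13  (via Jorvik)
Marden: 14  (via Ulver)
Quorn: 15  (via Jorvik)
Colne: 15  (via Garth)
Hale: 16  (via Garth)
Linby: 17  (via Colne)
Wendle: 18  (via Pirton)
Tarn: 20  (via Hale)
Shortest route: Ulver → Jorvik → Garth → Hale → Tarn = 20 km.

20 km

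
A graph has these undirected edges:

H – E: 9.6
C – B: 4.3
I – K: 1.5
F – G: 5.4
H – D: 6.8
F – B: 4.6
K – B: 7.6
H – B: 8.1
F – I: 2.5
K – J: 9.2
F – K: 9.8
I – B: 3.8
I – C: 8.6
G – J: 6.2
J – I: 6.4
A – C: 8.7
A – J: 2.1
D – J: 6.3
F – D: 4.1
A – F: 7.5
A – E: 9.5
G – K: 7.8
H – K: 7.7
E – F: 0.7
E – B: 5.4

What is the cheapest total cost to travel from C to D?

13

Shortest distances from C:
C: 0
B: 4.3  (via C)
I: 8.1  (via B)
A: 8.7  (via C)
F: 8.9  (via B)
E: 9.6  (via F)
K: 9.6  (via I)
J: 10.8  (via A)
H: 12.4  (via B)
D: 13  (via F)
Shortest route: C–B–F–D = 13.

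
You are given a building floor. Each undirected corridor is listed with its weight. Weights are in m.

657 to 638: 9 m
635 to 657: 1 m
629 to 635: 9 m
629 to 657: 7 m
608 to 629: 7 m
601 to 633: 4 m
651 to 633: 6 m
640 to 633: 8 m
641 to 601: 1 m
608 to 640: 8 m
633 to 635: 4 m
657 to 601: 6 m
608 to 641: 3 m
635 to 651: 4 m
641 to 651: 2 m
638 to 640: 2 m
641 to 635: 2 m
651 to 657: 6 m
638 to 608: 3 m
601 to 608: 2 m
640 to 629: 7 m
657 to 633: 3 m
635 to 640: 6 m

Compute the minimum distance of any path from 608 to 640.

Running Dijkstra from 608:
608: 0
601: 2  (via 608)
641: 3  (via 608)
638: 3  (via 608)
640: 5  (via 638)
Shortest route: 608 → 638 → 640 = 5 m.

5 m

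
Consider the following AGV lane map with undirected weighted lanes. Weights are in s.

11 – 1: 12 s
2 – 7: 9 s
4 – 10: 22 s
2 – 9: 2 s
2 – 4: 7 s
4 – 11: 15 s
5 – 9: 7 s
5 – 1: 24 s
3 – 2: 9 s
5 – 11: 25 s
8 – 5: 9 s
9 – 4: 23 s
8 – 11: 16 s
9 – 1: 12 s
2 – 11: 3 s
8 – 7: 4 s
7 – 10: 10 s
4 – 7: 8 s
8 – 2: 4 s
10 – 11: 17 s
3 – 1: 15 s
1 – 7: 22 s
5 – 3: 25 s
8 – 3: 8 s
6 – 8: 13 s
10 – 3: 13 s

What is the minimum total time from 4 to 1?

Compare a few routes:
4–11–1: 15+12 = 27
4–2–11–1: 7+3+12 = 22
4–2–9–1: 7+2+12 = 21
4–7–1: 8+22 = 30
Cheapest is 4–2–9–1 at 21 s.

21 s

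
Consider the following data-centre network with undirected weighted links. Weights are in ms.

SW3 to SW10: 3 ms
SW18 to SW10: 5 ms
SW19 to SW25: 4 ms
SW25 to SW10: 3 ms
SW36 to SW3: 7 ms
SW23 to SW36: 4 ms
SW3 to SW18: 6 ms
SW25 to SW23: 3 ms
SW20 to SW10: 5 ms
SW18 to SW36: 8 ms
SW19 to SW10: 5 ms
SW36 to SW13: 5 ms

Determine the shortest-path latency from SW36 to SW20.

15 ms

Enumerating some paths:
SW36 → SW18 → SW3 → SW10 → SW20: 8+6+3+5 = 22
SW36 → SW23 → SW25 → SW10 → SW20: 4+3+3+5 = 15
SW36 → SW18 → SW10 → SW20: 8+5+5 = 18
SW36 → SW23 → SW25 → SW19 → SW10 → SW20: 4+3+4+5+5 = 21
The minimum is 15 ms via SW36 → SW23 → SW25 → SW10 → SW20.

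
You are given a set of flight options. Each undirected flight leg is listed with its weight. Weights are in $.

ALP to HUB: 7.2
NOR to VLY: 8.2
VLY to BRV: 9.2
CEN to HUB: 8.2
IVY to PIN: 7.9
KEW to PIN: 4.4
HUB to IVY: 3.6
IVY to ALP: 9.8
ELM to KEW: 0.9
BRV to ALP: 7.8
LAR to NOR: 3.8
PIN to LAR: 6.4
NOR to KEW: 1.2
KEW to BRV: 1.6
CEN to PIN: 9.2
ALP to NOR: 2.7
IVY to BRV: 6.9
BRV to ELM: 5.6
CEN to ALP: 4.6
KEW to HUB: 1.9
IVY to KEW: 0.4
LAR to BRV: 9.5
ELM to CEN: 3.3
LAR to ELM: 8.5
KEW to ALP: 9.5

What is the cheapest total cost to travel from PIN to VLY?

Candidate routes:
PIN–LAR–NOR–VLY: 6.4+3.8+8.2 = 18.4
PIN–IVY–KEW–NOR–VLY: 7.9+0.4+1.2+8.2 = 17.7
PIN–KEW–BRV–VLY: 4.4+1.6+9.2 = 15.2
PIN–KEW–NOR–VLY: 4.4+1.2+8.2 = 13.8
The minimum is $13.8 via PIN–KEW–NOR–VLY.

$13.8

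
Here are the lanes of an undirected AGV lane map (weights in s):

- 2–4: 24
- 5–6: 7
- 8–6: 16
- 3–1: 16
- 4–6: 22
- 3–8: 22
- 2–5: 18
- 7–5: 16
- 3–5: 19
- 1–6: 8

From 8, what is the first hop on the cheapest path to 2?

6

Candidate routes:
8–6–4–2: 16+22+24 = 62
8–3–5–2: 22+19+18 = 59
8–6–5–2: 16+7+18 = 41
8–3–1–6–5–2: 22+16+8+7+18 = 71
Cheapest is 8–6–5–2 at 41 s.
So from 8 the first move is to 6.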